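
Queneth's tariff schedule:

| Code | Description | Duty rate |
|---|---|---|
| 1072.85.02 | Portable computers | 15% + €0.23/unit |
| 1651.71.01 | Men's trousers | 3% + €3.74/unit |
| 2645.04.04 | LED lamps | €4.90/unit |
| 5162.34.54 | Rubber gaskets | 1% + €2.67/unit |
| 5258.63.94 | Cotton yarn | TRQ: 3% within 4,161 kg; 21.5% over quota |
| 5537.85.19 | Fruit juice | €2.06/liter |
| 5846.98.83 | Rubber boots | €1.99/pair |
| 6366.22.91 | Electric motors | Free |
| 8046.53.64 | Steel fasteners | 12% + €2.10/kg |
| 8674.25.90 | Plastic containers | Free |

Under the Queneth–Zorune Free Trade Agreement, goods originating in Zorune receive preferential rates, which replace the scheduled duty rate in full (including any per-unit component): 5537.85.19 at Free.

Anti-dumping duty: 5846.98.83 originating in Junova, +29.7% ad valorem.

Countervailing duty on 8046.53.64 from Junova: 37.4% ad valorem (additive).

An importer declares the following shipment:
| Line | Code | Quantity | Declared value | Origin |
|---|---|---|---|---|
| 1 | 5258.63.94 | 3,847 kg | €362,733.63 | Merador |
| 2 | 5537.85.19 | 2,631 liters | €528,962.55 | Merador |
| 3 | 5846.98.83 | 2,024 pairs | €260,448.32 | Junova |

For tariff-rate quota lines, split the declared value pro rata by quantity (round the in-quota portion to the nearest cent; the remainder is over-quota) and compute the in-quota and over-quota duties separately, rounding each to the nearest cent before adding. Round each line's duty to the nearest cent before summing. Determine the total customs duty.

Line 1 (5258.63.94, Merador, 3,847 kg, €362,733.63):
Code 5258.63.94 is under a tariff-rate quota (threshold 4,161 kg). Quantity 3,847 kg is within the quota, so the in-quota rate 3% applies to the full value.
Duty = €362,733.63 × 3% = €10,882.01.
Line 2 (5537.85.19, Merador, 2,631 liters, €528,962.55):
Base rate for 5537.85.19 is €2.06/liter.
5537.85.19 has an FTA preferential rate, but origin Merador is not Zorune; base rate stands.
Duty = 2,631 × €2.06 = €5,419.86.
Line 3 (5846.98.83, Junova, 2,024 pairs, €260,448.32):
Base rate for 5846.98.83 is €1.99/pair.
Additional duty on 5846.98.83 from Junova: +29.7% ad valorem. Applied ad valorem rate = 29.7%.
Duty = €260,448.32 × 29.7% + 2,024 × €1.99 = €81,380.91.
Total = €10,882.01 + €5,419.86 + €81,380.91 = €97,682.78.

€97,682.78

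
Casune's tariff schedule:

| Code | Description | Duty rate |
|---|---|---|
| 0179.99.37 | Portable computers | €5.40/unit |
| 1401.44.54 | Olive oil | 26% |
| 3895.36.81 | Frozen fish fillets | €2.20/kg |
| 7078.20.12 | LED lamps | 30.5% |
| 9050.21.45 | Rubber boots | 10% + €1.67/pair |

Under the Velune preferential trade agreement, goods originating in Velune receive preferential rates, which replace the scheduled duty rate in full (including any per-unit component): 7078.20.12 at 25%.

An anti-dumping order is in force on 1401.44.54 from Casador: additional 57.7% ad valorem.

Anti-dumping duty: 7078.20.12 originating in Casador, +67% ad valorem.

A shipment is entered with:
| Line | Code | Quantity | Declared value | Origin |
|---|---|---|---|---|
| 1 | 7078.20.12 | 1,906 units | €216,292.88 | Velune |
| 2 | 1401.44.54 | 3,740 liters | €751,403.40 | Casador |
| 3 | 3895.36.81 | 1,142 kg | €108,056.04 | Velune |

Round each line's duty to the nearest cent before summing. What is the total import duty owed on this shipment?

Line 1 (7078.20.12, Velune, 1,906 units, €216,292.88):
Base rate for 7078.20.12 is 30.5%.
Origin Velune qualifies under the Casune–Velune agreement and 7078.20.12 is covered: preferential rate 25% applies instead.
The additional-duty order on 7078.20.12 targets Casador, not Velune; it does not apply.
Duty = €216,292.88 × 25% = €54,073.22.
Line 2 (1401.44.54, Casador, 3,740 liters, €751,403.40):
Base rate for 1401.44.54 is 26%.
Additional duty on 1401.44.54 from Casador: +57.7%. Applied ad valorem rate: 26% + 57.7% = 83.7%.
Duty = €751,403.40 × 83.7% = €628,924.65.
Line 3 (3895.36.81, Velune, 1,142 kg, €108,056.04):
Base rate for 3895.36.81 is €2.20/kg.
Origin Velune is the FTA partner but 3895.36.81 is not on the preference list; base rate stands.
Duty = 1,142 × €2.20 = €2,512.40.
Total = €54,073.22 + €628,924.65 + €2,512.40 = €685,510.27.

€685,510.27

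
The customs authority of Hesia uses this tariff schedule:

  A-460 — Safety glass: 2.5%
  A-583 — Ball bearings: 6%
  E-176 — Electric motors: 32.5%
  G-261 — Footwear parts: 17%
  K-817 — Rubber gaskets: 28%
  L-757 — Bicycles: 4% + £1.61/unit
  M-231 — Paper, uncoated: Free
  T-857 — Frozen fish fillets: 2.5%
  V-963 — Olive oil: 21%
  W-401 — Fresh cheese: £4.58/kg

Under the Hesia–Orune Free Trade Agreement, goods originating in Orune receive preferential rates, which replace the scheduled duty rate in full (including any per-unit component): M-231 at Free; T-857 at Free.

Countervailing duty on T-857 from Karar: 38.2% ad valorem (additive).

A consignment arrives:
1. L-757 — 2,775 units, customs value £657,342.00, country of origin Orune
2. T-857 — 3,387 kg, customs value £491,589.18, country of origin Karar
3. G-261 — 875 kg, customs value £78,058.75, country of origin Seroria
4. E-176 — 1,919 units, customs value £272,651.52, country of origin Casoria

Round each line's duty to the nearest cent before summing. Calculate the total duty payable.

£332,719.96

Line 1 (L-757, Orune, 2,775 units, £657,342.00):
Base rate for L-757 is 4% + £1.61/unit.
Origin Orune is the FTA partner but L-757 is not on the preference list; base rate stands.
Duty = £657,342.00 × 4% + 2,775 × £1.61 = £30,761.43.
Line 2 (T-857, Karar, 3,387 kg, £491,589.18):
Base rate for T-857 is 2.5%.
T-857 has an FTA preferential rate, but origin Karar is not Orune; base rate stands.
Additional duty on T-857 from Karar: +38.2%. Applied ad valorem rate: 2.5% + 38.2% = 40.7%.
Duty = £491,589.18 × 40.7% = £200,076.80.
Line 3 (G-261, Seroria, 875 kg, £78,058.75):
Base rate for G-261 is 17%.
Duty = £78,058.75 × 17% = £13,269.99.
Line 4 (E-176, Casoria, 1,919 units, £272,651.52):
Base rate for E-176 is 32.5%.
Duty = £272,651.52 × 32.5% = £88,611.74.
Total = £30,761.43 + £200,076.80 + £13,269.99 + £88,611.74 = £332,719.96.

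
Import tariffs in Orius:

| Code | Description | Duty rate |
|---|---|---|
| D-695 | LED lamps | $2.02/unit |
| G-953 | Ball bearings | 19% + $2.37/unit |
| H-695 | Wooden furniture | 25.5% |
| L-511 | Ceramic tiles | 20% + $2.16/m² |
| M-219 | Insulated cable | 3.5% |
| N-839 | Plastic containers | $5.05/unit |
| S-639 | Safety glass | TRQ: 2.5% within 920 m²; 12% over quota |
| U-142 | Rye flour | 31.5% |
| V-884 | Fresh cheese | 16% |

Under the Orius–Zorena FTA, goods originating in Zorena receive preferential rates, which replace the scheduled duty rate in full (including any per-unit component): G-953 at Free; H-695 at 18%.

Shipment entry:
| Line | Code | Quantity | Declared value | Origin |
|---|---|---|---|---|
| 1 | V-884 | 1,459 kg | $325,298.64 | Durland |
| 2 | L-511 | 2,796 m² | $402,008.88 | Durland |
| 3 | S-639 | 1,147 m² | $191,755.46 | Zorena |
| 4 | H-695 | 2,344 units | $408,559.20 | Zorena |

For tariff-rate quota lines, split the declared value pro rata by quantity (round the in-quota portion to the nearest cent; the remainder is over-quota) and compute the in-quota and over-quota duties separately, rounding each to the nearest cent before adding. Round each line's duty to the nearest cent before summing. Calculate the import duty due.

Line 1 (V-884, Durland, 1,459 kg, $325,298.64):
Base rate for V-884 is 16%.
Duty = $325,298.64 × 16% = $52,047.78.
Line 2 (L-511, Durland, 2,796 m², $402,008.88):
Base rate for L-511 is 20% + $2.16/m².
Duty = $402,008.88 × 20% + 2,796 × $2.16 = $86,441.14.
Line 3 (S-639, Zorena, 1,147 m², $191,755.46):
Code S-639 is under a tariff-rate quota (threshold 920 m²). In-quota: 920 m² at 2.5%; over-quota: 227 m² at 12%.
Pro-rata value split: in-quota = $191,755.46 × 920/1,147 = $153,805.60; over-quota = $191,755.46 − $153,805.60 = $37,949.86.
In-quota duty = $153,805.60 × 2.5% = $3,845.14. Over-quota duty = $37,949.86 × 12% = $4,553.98.
Line duty = $3,845.14 + $4,553.98 = $8,399.12.
Line 4 (H-695, Zorena, 2,344 units, $408,559.20):
Base rate for H-695 is 25.5%.
Origin Zorena qualifies under the Orius–Zorena agreement and H-695 is covered: preferential rate 18% applies instead.
Duty = $408,559.20 × 18% = $73,540.66.
Total = $52,047.78 + $86,441.14 + $8,399.12 + $73,540.66 = $220,428.70.

$220,428.70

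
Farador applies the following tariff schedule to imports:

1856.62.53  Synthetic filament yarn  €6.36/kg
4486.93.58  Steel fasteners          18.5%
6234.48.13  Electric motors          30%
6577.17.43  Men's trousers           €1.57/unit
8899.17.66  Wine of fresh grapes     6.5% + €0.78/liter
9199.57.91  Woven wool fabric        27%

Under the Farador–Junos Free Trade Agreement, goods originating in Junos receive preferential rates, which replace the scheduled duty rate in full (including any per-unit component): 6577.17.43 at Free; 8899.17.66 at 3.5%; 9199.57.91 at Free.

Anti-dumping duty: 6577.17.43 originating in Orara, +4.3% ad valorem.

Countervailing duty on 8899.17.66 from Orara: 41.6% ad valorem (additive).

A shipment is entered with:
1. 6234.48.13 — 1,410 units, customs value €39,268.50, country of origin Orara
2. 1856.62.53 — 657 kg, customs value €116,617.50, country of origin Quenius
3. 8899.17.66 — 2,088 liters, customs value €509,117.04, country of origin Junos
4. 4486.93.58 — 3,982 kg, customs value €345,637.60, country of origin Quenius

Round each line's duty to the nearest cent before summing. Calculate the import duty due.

€97,721.13

Line 1 (6234.48.13, Orara, 1,410 units, €39,268.50):
Base rate for 6234.48.13 is 30%.
Duty = €39,268.50 × 30% = €11,780.55.
Line 2 (1856.62.53, Quenius, 657 kg, €116,617.50):
Base rate for 1856.62.53 is €6.36/kg.
Duty = 657 × €6.36 = €4,178.52.
Line 3 (8899.17.66, Junos, 2,088 liters, €509,117.04):
Base rate for 8899.17.66 is 6.5% + €0.78/liter.
Origin Junos qualifies under the Farador–Junos agreement and 8899.17.66 is covered: preferential rate 3.5% applies instead.
The additional-duty order on 8899.17.66 targets Orara, not Junos; it does not apply.
Duty = €509,117.04 × 3.5% = €17,819.10.
Line 4 (4486.93.58, Quenius, 3,982 kg, €345,637.60):
Base rate for 4486.93.58 is 18.5%.
Duty = €345,637.60 × 18.5% = €63,942.96.
Total = €11,780.55 + €4,178.52 + €17,819.10 + €63,942.96 = €97,721.13.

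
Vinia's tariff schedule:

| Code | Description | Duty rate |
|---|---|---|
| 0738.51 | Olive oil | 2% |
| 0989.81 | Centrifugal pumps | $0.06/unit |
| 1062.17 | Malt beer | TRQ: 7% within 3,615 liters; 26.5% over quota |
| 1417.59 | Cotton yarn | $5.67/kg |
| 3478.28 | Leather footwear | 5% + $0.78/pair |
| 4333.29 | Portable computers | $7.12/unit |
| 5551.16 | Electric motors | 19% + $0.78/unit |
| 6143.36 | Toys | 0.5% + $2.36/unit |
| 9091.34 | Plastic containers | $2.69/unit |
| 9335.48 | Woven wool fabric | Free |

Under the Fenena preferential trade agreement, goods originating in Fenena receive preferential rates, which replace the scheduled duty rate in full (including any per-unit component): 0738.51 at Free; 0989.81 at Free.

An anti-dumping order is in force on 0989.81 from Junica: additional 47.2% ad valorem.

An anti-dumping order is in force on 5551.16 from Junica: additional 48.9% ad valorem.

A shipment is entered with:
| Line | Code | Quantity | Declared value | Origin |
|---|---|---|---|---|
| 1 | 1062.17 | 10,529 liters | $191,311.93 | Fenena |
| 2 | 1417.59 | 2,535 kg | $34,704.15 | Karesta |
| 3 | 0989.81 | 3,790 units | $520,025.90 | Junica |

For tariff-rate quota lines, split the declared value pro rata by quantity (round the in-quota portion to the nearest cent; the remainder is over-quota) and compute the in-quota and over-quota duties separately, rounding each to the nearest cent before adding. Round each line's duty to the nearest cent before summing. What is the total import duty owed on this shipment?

$297,942.25

Line 1 (1062.17, Fenena, 10,529 liters, $191,311.93):
Code 1062.17 is under a tariff-rate quota (threshold 3,615 liters). In-quota: 3,615 liters at 7%; over-quota: 6,914 liters at 26.5%.
Pro-rata value split: in-quota = $191,311.93 × 3,615/10,529 = $65,684.55; over-quota = $191,311.93 − $65,684.55 = $125,627.38.
In-quota duty = $65,684.55 × 7% = $4,597.92. Over-quota duty = $125,627.38 × 26.5% = $33,291.26.
Line duty = $4,597.92 + $33,291.26 = $37,889.18.
Line 2 (1417.59, Karesta, 2,535 kg, $34,704.15):
Base rate for 1417.59 is $5.67/kg.
Duty = 2,535 × $5.67 = $14,373.45.
Line 3 (0989.81, Junica, 3,790 units, $520,025.90):
Base rate for 0989.81 is $0.06/unit.
0989.81 has an FTA preferential rate, but origin Junica is not Fenena; base rate stands.
Additional duty on 0989.81 from Junica: +47.2% ad valorem. Applied ad valorem rate = 47.2%.
Duty = $520,025.90 × 47.2% + 3,790 × $0.06 = $245,679.62.
Total = $37,889.18 + $14,373.45 + $245,679.62 = $297,942.25.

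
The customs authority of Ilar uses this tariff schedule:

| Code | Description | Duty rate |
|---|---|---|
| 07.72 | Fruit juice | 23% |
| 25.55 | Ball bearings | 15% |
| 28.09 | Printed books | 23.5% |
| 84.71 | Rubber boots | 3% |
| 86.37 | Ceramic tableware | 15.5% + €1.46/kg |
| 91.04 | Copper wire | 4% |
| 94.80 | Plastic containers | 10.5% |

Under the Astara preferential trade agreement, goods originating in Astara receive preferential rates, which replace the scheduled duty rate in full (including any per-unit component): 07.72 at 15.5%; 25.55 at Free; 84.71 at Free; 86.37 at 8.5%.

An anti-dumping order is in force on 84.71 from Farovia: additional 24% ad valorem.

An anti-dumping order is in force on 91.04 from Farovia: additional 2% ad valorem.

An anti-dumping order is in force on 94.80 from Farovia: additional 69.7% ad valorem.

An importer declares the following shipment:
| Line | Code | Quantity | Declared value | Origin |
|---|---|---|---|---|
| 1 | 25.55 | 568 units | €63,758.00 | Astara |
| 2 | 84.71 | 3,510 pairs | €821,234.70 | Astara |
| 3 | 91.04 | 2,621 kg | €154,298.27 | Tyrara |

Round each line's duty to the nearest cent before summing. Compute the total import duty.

Line 1 (25.55, Astara, 568 units, €63,758.00):
Base rate for 25.55 is 15%.
Origin Astara qualifies under the Ilar–Astara agreement and 25.55 is covered: preferential rate Free applies instead.
Duty = €63,758.00 × 0% = €0.00.
Line 2 (84.71, Astara, 3,510 pairs, €821,234.70):
Base rate for 84.71 is 3%.
Origin Astara qualifies under the Ilar–Astara agreement and 84.71 is covered: preferential rate Free applies instead.
The additional-duty order on 84.71 targets Farovia, not Astara; it does not apply.
Duty = €821,234.70 × 0% = €0.00.
Line 3 (91.04, Tyrara, 2,621 kg, €154,298.27):
Base rate for 91.04 is 4%.
The additional-duty order on 91.04 targets Farovia, not Tyrara; it does not apply.
Duty = €154,298.27 × 4% = €6,171.93.
Total = €0.00 + €0.00 + €6,171.93 = €6,171.93.

€6,171.93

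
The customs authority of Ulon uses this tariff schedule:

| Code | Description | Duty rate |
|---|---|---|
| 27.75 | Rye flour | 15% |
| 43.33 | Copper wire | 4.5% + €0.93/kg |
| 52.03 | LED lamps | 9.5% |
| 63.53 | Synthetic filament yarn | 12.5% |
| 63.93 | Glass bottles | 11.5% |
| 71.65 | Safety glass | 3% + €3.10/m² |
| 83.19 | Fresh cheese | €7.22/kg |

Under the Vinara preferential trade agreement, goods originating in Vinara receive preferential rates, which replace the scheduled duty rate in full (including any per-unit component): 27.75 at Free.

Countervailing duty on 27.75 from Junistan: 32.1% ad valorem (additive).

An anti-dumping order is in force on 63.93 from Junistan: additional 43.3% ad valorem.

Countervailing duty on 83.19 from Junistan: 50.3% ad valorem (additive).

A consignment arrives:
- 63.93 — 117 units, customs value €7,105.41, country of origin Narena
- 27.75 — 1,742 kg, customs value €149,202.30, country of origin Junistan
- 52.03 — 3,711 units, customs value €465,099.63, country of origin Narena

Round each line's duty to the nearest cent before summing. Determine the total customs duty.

Line 1 (63.93, Narena, 117 units, €7,105.41):
Base rate for 63.93 is 11.5%.
The additional-duty order on 63.93 targets Junistan, not Narena; it does not apply.
Duty = €7,105.41 × 11.5% = €817.12.
Line 2 (27.75, Junistan, 1,742 kg, €149,202.30):
Base rate for 27.75 is 15%.
27.75 has an FTA preferential rate, but origin Junistan is not Vinara; base rate stands.
Additional duty on 27.75 from Junistan: +32.1%. Applied ad valorem rate: 15% + 32.1% = 47.1%.
Duty = €149,202.30 × 47.1% = €70,274.28.
Line 3 (52.03, Narena, 3,711 units, €465,099.63):
Base rate for 52.03 is 9.5%.
Duty = €465,099.63 × 9.5% = €44,184.46.
Total = €817.12 + €70,274.28 + €44,184.46 = €115,275.86.

€115,275.86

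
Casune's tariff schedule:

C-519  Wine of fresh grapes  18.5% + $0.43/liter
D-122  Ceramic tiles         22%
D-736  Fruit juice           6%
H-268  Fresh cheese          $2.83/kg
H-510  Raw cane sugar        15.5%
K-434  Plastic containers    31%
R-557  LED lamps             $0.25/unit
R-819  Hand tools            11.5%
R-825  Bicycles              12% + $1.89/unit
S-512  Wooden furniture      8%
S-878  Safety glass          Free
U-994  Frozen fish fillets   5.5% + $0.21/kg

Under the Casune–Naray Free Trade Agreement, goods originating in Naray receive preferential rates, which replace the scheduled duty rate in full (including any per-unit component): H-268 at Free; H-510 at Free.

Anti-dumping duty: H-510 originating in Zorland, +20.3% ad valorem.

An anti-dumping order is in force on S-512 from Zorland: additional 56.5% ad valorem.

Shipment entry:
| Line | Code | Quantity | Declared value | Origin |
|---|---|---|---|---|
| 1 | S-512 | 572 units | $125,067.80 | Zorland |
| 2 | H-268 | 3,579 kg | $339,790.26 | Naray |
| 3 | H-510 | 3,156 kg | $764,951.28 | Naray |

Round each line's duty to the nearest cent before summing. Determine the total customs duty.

$80,668.73

Line 1 (S-512, Zorland, 572 units, $125,067.80):
Base rate for S-512 is 8%.
Additional duty on S-512 from Zorland: +56.5%. Applied ad valorem rate: 8% + 56.5% = 64.5%.
Duty = $125,067.80 × 64.5% = $80,668.73.
Line 2 (H-268, Naray, 3,579 kg, $339,790.26):
Base rate for H-268 is $2.83/kg.
Origin Naray qualifies under the Casune–Naray agreement and H-268 is covered: preferential rate Free applies instead.
Duty = $339,790.26 × 0% = $0.00.
Line 3 (H-510, Naray, 3,156 kg, $764,951.28):
Base rate for H-510 is 15.5%.
Origin Naray qualifies under the Casune–Naray agreement and H-510 is covered: preferential rate Free applies instead.
The additional-duty order on H-510 targets Zorland, not Naray; it does not apply.
Duty = $764,951.28 × 0% = $0.00.
Total = $80,668.73 + $0.00 + $0.00 = $80,668.73.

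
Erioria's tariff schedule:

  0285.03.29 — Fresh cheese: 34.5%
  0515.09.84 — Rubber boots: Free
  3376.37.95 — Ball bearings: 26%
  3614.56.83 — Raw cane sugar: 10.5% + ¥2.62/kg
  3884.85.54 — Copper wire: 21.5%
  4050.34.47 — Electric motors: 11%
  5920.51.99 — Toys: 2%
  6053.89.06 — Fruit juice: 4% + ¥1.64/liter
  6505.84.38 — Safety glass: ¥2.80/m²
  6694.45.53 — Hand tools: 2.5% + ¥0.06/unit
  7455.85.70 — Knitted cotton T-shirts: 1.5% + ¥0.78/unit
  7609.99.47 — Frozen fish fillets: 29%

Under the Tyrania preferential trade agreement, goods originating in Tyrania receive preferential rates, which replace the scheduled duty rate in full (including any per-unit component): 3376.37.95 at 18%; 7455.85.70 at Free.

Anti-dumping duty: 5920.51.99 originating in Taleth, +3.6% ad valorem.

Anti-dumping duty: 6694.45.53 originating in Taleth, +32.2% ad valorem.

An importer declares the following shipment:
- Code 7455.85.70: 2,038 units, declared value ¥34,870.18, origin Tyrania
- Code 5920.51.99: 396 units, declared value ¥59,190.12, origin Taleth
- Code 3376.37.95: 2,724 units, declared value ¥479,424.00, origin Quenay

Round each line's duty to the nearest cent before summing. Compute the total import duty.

Line 1 (7455.85.70, Tyrania, 2,038 units, ¥34,870.18):
Base rate for 7455.85.70 is 1.5% + ¥0.78/unit.
Origin Tyrania qualifies under the Erioria–Tyrania agreement and 7455.85.70 is covered: preferential rate Free applies instead.
Duty = ¥34,870.18 × 0% = ¥0.00.
Line 2 (5920.51.99, Taleth, 396 units, ¥59,190.12):
Base rate for 5920.51.99 is 2%.
Additional duty on 5920.51.99 from Taleth: +3.6%. Applied ad valorem rate: 2% + 3.6% = 5.6%.
Duty = ¥59,190.12 × 5.6% = ¥3,314.65.
Line 3 (3376.37.95, Quenay, 2,724 units, ¥479,424.00):
Base rate for 3376.37.95 is 26%.
3376.37.95 has an FTA preferential rate, but origin Quenay is not Tyrania; base rate stands.
Duty = ¥479,424.00 × 26% = ¥124,650.24.
Total = ¥0.00 + ¥3,314.65 + ¥124,650.24 = ¥127,964.89.

¥127,964.89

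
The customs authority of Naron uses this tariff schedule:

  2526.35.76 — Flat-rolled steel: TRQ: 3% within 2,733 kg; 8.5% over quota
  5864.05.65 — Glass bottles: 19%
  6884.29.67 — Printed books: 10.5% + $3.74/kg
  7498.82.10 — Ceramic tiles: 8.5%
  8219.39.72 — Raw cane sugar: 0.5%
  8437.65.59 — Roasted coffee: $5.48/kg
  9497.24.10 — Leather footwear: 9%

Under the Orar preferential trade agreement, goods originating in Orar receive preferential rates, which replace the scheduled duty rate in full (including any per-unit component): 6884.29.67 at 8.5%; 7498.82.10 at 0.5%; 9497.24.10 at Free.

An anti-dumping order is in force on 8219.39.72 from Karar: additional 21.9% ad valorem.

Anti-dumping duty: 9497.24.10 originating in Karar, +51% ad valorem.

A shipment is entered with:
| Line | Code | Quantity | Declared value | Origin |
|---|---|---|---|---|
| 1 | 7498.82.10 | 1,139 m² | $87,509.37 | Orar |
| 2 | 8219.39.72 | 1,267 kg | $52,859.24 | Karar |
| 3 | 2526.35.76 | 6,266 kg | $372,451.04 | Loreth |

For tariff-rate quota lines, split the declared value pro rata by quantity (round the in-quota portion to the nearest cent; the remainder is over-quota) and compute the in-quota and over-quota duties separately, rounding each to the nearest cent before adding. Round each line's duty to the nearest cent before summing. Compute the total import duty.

Line 1 (7498.82.10, Orar, 1,139 m², $87,509.37):
Base rate for 7498.82.10 is 8.5%.
Origin Orar qualifies under the Naron–Orar agreement and 7498.82.10 is covered: preferential rate 0.5% applies instead.
Duty = $87,509.37 × 0.5% = $437.55.
Line 2 (8219.39.72, Karar, 1,267 kg, $52,859.24):
Base rate for 8219.39.72 is 0.5%.
Additional duty on 8219.39.72 from Karar: +21.9%. Applied ad valorem rate: 0.5% + 21.9% = 22.4%.
Duty = $52,859.24 × 22.4% = $11,840.47.
Line 3 (2526.35.76, Loreth, 6,266 kg, $372,451.04):
Code 2526.35.76 is under a tariff-rate quota (threshold 2,733 kg). In-quota: 2,733 kg at 3%; over-quota: 3,533 kg at 8.5%.
Pro-rata value split: in-quota = $372,451.04 × 2,733/6,266 = $162,449.52; over-quota = $372,451.04 − $162,449.52 = $210,001.52.
In-quota duty = $162,449.52 × 3% = $4,873.49. Over-quota duty = $210,001.52 × 8.5% = $17,850.13.
Line duty = $4,873.49 + $17,850.13 = $22,723.62.
Total = $437.55 + $11,840.47 + $22,723.62 = $35,001.64.

$35,001.64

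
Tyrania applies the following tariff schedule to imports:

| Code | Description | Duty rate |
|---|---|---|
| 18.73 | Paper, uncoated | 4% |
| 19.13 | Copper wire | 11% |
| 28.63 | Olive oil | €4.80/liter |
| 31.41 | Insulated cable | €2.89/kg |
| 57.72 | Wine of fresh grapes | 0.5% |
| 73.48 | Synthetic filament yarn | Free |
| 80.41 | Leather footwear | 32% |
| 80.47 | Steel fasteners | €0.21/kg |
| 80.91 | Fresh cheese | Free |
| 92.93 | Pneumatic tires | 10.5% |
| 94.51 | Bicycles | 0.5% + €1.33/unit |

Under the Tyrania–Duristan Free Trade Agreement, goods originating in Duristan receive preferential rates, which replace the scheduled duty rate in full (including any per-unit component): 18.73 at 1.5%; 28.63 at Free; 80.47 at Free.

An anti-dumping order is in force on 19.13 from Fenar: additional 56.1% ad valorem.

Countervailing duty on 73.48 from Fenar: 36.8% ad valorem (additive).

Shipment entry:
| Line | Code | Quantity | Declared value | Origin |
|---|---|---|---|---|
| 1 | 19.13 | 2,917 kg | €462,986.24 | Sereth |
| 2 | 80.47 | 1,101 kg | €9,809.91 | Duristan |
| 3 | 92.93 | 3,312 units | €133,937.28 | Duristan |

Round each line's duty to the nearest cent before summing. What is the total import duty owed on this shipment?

€64,991.90

Line 1 (19.13, Sereth, 2,917 kg, €462,986.24):
Base rate for 19.13 is 11%.
The additional-duty order on 19.13 targets Fenar, not Sereth; it does not apply.
Duty = €462,986.24 × 11% = €50,928.49.
Line 2 (80.47, Duristan, 1,101 kg, €9,809.91):
Base rate for 80.47 is €0.21/kg.
Origin Duristan qualifies under the Tyrania–Duristan agreement and 80.47 is covered: preferential rate Free applies instead.
Duty = €9,809.91 × 0% = €0.00.
Line 3 (92.93, Duristan, 3,312 units, €133,937.28):
Base rate for 92.93 is 10.5%.
Origin Duristan is the FTA partner but 92.93 is not on the preference list; base rate stands.
Duty = €133,937.28 × 10.5% = €14,063.41.
Total = €50,928.49 + €0.00 + €14,063.41 = €64,991.90.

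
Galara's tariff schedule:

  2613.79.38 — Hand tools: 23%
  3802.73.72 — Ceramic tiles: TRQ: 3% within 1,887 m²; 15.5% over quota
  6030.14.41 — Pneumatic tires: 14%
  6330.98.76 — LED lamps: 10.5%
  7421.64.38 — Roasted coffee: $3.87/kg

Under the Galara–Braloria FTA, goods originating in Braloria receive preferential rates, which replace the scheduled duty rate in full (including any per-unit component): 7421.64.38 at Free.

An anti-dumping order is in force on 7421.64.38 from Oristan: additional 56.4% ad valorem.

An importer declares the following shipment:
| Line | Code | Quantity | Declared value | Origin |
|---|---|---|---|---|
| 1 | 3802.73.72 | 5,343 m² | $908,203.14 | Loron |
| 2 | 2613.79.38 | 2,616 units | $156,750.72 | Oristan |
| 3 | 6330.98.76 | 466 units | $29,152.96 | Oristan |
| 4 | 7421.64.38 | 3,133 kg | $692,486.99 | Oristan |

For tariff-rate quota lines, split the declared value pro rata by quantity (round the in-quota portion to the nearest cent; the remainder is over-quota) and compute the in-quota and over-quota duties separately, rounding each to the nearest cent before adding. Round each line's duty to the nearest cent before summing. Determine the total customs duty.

Line 1 (3802.73.72, Loron, 5,343 m², $908,203.14):
Code 3802.73.72 is under a tariff-rate quota (threshold 1,887 m²). In-quota: 1,887 m² at 3%; over-quota: 3,456 m² at 15.5%.
Pro-rata value split: in-quota = $908,203.14 × 1,887/5,343 = $320,752.26; over-quota = $908,203.14 − $320,752.26 = $587,450.88.
In-quota duty = $320,752.26 × 3% = $9,622.57. Over-quota duty = $587,450.88 × 15.5% = $91,054.89.
Line duty = $9,622.57 + $91,054.89 = $100,677.46.
Line 2 (2613.79.38, Oristan, 2,616 units, $156,750.72):
Base rate for 2613.79.38 is 23%.
Duty = $156,750.72 × 23% = $36,052.67.
Line 3 (6330.98.76, Oristan, 466 units, $29,152.96):
Base rate for 6330.98.76 is 10.5%.
Duty = $29,152.96 × 10.5% = $3,061.06.
Line 4 (7421.64.38, Oristan, 3,133 kg, $692,486.99):
Base rate for 7421.64.38 is $3.87/kg.
7421.64.38 has an FTA preferential rate, but origin Oristan is not Braloria; base rate stands.
Additional duty on 7421.64.38 from Oristan: +56.4% ad valorem. Applied ad valorem rate = 56.4%.
Duty = $692,486.99 × 56.4% + 3,133 × $3.87 = $402,687.37.
Total = $100,677.46 + $36,052.67 + $3,061.06 + $402,687.37 = $542,478.56.

$542,478.56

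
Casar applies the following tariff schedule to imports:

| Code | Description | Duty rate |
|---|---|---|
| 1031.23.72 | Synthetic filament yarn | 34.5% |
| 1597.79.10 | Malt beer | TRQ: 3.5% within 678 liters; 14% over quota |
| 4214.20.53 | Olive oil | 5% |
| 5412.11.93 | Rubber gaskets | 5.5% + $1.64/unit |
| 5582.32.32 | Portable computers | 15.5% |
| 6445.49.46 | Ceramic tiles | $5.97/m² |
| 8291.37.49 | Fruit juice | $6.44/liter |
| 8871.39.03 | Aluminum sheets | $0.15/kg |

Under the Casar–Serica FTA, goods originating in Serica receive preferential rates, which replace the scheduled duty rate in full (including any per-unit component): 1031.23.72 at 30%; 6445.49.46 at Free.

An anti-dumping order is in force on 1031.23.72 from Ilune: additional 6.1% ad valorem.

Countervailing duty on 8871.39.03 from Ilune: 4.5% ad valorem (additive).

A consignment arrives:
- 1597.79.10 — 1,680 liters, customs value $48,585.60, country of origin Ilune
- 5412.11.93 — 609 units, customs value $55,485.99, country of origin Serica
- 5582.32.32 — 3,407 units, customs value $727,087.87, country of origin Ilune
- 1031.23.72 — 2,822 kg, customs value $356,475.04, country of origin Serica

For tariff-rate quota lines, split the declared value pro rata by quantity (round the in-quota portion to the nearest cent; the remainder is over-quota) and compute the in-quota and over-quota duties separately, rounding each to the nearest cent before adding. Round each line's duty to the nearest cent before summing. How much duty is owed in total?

Line 1 (1597.79.10, Ilune, 1,680 liters, $48,585.60):
Code 1597.79.10 is under a tariff-rate quota (threshold 678 liters). In-quota: 678 liters at 3.5%; over-quota: 1,002 liters at 14%.
Pro-rata value split: in-quota = $48,585.60 × 678/1,680 = $19,607.76; over-quota = $48,585.60 − $19,607.76 = $28,977.84.
In-quota duty = $19,607.76 × 3.5% = $686.27. Over-quota duty = $28,977.84 × 14% = $4,056.90.
Line duty = $686.27 + $4,056.90 = $4,743.17.
Line 2 (5412.11.93, Serica, 609 units, $55,485.99):
Base rate for 5412.11.93 is 5.5% + $1.64/unit.
Origin Serica is the FTA partner but 5412.11.93 is not on the preference list; base rate stands.
Duty = $55,485.99 × 5.5% + 609 × $1.64 = $4,050.49.
Line 3 (5582.32.32, Ilune, 3,407 units, $727,087.87):
Base rate for 5582.32.32 is 15.5%.
Duty = $727,087.87 × 15.5% = $112,698.62.
Line 4 (1031.23.72, Serica, 2,822 kg, $356,475.04):
Base rate for 1031.23.72 is 34.5%.
Origin Serica qualifies under the Casar–Serica agreement and 1031.23.72 is covered: preferential rate 30% applies instead.
The additional-duty order on 1031.23.72 targets Ilune, not Serica; it does not apply.
Duty = $356,475.04 × 30% = $106,942.51.
Total = $4,743.17 + $4,050.49 + $112,698.62 + $106,942.51 = $228,434.79.

$228,434.79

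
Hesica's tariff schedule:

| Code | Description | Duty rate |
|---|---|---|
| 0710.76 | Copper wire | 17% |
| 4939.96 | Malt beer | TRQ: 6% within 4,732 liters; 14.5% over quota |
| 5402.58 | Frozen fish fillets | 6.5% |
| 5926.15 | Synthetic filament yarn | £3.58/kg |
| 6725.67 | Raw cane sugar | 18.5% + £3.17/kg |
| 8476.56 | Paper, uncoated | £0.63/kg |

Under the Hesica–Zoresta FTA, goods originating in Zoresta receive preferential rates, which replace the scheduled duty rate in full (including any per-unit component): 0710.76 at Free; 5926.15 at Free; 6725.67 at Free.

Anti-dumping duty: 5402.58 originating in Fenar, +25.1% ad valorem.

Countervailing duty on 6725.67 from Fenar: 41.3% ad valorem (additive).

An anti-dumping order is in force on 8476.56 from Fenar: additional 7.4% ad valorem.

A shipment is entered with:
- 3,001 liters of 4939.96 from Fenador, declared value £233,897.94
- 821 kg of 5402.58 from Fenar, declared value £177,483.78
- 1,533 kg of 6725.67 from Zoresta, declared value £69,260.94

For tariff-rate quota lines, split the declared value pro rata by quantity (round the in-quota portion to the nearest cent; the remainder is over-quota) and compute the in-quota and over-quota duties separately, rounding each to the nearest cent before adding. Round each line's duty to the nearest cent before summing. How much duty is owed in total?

£70,118.75

Line 1 (4939.96, Fenador, 3,001 liters, £233,897.94):
Code 4939.96 is under a tariff-rate quota (threshold 4,732 liters). Quantity 3,001 liters is within the quota, so the in-quota rate 6% applies to the full value.
Duty = £233,897.94 × 6% = £14,033.88.
Line 2 (5402.58, Fenar, 821 kg, £177,483.78):
Base rate for 5402.58 is 6.5%.
Additional duty on 5402.58 from Fenar: +25.1%. Applied ad valorem rate: 6.5% + 25.1% = 31.6%.
Duty = £177,483.78 × 31.6% = £56,084.87.
Line 3 (6725.67, Zoresta, 1,533 kg, £69,260.94):
Base rate for 6725.67 is 18.5% + £3.17/kg.
Origin Zoresta qualifies under the Hesica–Zoresta agreement and 6725.67 is covered: preferential rate Free applies instead.
The additional-duty order on 6725.67 targets Fenar, not Zoresta; it does not apply.
Duty = £69,260.94 × 0% = £0.00.
Total = £14,033.88 + £56,084.87 + £0.00 = £70,118.75.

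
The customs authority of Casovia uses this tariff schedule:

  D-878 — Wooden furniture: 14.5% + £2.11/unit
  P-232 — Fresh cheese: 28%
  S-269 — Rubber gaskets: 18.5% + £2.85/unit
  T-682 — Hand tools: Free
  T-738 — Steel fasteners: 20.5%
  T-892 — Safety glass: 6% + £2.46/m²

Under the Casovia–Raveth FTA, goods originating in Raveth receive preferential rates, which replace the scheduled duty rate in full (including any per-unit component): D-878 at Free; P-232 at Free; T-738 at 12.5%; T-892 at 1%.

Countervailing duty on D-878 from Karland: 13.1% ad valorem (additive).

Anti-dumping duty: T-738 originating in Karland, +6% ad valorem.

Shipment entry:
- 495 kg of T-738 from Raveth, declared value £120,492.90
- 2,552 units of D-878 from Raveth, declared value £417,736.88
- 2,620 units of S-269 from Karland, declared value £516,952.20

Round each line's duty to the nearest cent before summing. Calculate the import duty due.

Line 1 (T-738, Raveth, 495 kg, £120,492.90):
Base rate for T-738 is 20.5%.
Origin Raveth qualifies under the Casovia–Raveth agreement and T-738 is covered: preferential rate 12.5% applies instead.
The additional-duty order on T-738 targets Karland, not Raveth; it does not apply.
Duty = £120,492.90 × 12.5% = £15,061.61.
Line 2 (D-878, Raveth, 2,552 units, £417,736.88):
Base rate for D-878 is 14.5% + £2.11/unit.
Origin Raveth qualifies under the Casovia–Raveth agreement and D-878 is covered: preferential rate Free applies instead.
The additional-duty order on D-878 targets Karland, not Raveth; it does not apply.
Duty = £417,736.88 × 0% = £0.00.
Line 3 (S-269, Karland, 2,620 units, £516,952.20):
Base rate for S-269 is 18.5% + £2.85/unit.
Duty = £516,952.20 × 18.5% + 2,620 × £2.85 = £103,103.16.
Total = £15,061.61 + £0.00 + £103,103.16 = £118,164.77.

£118,164.77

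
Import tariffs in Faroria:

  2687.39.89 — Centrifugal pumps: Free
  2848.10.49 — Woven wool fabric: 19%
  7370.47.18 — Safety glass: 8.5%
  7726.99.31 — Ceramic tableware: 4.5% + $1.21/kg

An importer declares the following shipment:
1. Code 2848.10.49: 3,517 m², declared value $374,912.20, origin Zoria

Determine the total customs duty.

Line 1 (2848.10.49, Zoria, 3,517 m², $374,912.20):
Base rate for 2848.10.49 is 19%.
Duty = $374,912.20 × 19% = $71,233.32.

$71,233.32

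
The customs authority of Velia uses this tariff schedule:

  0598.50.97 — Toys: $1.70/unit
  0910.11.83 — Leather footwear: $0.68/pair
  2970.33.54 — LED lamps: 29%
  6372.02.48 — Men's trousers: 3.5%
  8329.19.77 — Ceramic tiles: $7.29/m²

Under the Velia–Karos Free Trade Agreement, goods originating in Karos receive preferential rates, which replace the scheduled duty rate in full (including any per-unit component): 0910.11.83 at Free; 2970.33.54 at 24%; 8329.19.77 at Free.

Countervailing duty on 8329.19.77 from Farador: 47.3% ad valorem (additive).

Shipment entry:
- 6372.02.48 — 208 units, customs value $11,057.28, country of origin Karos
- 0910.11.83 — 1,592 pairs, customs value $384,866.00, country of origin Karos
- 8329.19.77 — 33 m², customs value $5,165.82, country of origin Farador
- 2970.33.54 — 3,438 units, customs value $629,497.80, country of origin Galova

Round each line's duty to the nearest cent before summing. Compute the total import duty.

Line 1 (6372.02.48, Karos, 208 units, $11,057.28):
Base rate for 6372.02.48 is 3.5%.
Origin Karos is the FTA partner but 6372.02.48 is not on the preference list; base rate stands.
Duty = $11,057.28 × 3.5% = $387.00.
Line 2 (0910.11.83, Karos, 1,592 pairs, $384,866.00):
Base rate for 0910.11.83 is $0.68/pair.
Origin Karos qualifies under the Velia–Karos agreement and 0910.11.83 is covered: preferential rate Free applies instead.
Duty = $384,866.00 × 0% = $0.00.
Line 3 (8329.19.77, Farador, 33 m², $5,165.82):
Base rate for 8329.19.77 is $7.29/m².
8329.19.77 has an FTA preferential rate, but origin Farador is not Karos; base rate stands.
Additional duty on 8329.19.77 from Farador: +47.3% ad valorem. Applied ad valorem rate = 47.3%.
Duty = $5,165.82 × 47.3% + 33 × $7.29 = $2,684.00.
Line 4 (2970.33.54, Galova, 3,438 units, $629,497.80):
Base rate for 2970.33.54 is 29%.
2970.33.54 has an FTA preferential rate, but origin Galova is not Karos; base rate stands.
Duty = $629,497.80 × 29% = $182,554.36.
Total = $387.00 + $0.00 + $2,684.00 + $182,554.36 = $185,625.36.

$185,625.36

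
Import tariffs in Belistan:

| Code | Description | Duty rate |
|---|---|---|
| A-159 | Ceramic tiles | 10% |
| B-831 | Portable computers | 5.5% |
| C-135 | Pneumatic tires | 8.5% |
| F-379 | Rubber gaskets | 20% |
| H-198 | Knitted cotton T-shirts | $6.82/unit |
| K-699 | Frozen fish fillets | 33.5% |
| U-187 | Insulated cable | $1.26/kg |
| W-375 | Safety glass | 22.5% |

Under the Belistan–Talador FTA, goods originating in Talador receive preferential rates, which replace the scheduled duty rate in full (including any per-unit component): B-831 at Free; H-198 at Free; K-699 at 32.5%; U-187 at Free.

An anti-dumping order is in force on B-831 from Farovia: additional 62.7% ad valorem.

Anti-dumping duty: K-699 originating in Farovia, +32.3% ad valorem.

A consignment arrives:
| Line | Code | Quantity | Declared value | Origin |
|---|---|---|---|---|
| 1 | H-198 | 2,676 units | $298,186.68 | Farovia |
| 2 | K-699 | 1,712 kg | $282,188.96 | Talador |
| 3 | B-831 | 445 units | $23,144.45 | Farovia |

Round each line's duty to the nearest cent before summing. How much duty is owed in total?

$125,746.24

Line 1 (H-198, Farovia, 2,676 units, $298,186.68):
Base rate for H-198 is $6.82/unit.
H-198 has an FTA preferential rate, but origin Farovia is not Talador; base rate stands.
Duty = 2,676 × $6.82 = $18,250.32.
Line 2 (K-699, Talador, 1,712 kg, $282,188.96):
Base rate for K-699 is 33.5%.
Origin Talador qualifies under the Belistan–Talador agreement and K-699 is covered: preferential rate 32.5% applies instead.
The additional-duty order on K-699 targets Farovia, not Talador; it does not apply.
Duty = $282,188.96 × 32.5% = $91,711.41.
Line 3 (B-831, Farovia, 445 units, $23,144.45):
Base rate for B-831 is 5.5%.
B-831 has an FTA preferential rate, but origin Farovia is not Talador; base rate stands.
Additional duty on B-831 from Farovia: +62.7%. Applied ad valorem rate: 5.5% + 62.7% = 68.2%.
Duty = $23,144.45 × 68.2% = $15,784.51.
Total = $18,250.32 + $91,711.41 + $15,784.51 = $125,746.24.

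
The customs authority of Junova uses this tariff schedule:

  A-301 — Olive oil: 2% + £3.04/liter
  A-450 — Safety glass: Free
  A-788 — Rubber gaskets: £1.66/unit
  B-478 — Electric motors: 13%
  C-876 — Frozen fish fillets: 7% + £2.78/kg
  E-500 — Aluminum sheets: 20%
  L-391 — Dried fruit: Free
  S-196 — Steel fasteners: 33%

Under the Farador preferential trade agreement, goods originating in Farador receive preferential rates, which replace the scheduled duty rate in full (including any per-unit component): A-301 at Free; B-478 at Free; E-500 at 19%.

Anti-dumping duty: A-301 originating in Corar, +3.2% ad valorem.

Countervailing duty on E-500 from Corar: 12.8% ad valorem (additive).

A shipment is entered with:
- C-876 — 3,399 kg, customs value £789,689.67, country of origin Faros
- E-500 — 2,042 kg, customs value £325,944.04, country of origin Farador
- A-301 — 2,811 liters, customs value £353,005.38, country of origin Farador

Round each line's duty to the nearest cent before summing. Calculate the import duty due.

£126,656.87

Line 1 (C-876, Faros, 3,399 kg, £789,689.67):
Base rate for C-876 is 7% + £2.78/kg.
Duty = £789,689.67 × 7% + 3,399 × £2.78 = £64,727.50.
Line 2 (E-500, Farador, 2,042 kg, £325,944.04):
Base rate for E-500 is 20%.
Origin Farador qualifies under the Junova–Farador agreement and E-500 is covered: preferential rate 19% applies instead.
The additional-duty order on E-500 targets Corar, not Farador; it does not apply.
Duty = £325,944.04 × 19% = £61,929.37.
Line 3 (A-301, Farador, 2,811 liters, £353,005.38):
Base rate for A-301 is 2% + £3.04/liter.
Origin Farador qualifies under the Junova–Farador agreement and A-301 is covered: preferential rate Free applies instead.
The additional-duty order on A-301 targets Corar, not Farador; it does not apply.
Duty = £353,005.38 × 0% = £0.00.
Total = £64,727.50 + £61,929.37 + £0.00 = £126,656.87.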